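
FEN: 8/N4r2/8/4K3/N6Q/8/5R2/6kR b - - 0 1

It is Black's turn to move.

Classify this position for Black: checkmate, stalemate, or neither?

checkmate

Black to move; black king on g1.
In check: yes, from the white rook on h1.
King squares — f1: attacked by Rh1; h1: attacked by Qh4; f2: attacked by Qh4; g2: attacked by Rf2; h2: attacked by Rh1.
Legal moves for Black: none.
In check with no legal moves → checkmate.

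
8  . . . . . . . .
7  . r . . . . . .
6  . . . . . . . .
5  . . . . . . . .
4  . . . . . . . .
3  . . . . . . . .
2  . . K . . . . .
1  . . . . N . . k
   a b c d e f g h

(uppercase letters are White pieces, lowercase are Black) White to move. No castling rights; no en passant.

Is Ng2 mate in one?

no

After Ng2: black king on h1; in check: no.
Black is not in check, so this cannot be checkmate.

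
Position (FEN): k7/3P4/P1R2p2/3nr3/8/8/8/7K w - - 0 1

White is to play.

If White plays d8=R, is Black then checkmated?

no

After d8=R: black king on a8; in check: yes, from the white rook on d8.
Black has 1 legal reply: Ka7.
In check but a legal move exists → not checkmate.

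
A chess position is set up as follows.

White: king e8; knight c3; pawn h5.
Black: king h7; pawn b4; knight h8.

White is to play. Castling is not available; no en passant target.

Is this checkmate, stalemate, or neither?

neither

White to move; white king on e8.
In check: no.
Legal moves for White: Kf8, Kd8, Ke7, Kd7, Nd5, Nb5, Ne4, Na4, Ne2, Na2, Nd1, Nb1, h6.
White has 13 legal moves and is not in check → neither.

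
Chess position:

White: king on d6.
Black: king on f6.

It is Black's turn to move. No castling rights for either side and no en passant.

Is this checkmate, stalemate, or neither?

Black to move; black king on f6.
In check: no.
Legal moves for Black: Kg7, Kf7, Kg6, Kg5, Kf5.
Black has 5 legal moves and is not in check → neither.

neither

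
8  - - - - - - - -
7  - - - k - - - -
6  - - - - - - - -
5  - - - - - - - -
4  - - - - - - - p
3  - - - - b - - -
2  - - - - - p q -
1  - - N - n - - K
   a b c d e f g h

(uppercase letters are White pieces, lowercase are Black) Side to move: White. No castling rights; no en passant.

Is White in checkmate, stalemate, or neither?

White to move; white king on h1.
In check: yes, from the black queen on g2.
King squares — g1: attacked by Pf2; g2: attacked by Ne1; h2: attacked by Qg2.
Legal moves for White: none.
In check with no legal moves → checkmate.

checkmate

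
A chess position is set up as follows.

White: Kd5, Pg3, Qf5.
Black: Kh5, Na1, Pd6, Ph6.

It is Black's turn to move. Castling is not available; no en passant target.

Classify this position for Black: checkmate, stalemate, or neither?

checkmate

Black to move; black king on h5.
In check: yes, from the white queen on f5.
King squares — g4: attacked by Qf5; h4: attacked by Pg3; g5: attacked by Qf5; g6: attacked by Qf5; h6: own pawn.
Legal moves for Black: none.
In check with no legal moves → checkmate.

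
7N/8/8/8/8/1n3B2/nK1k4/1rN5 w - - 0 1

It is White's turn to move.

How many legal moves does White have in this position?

3

White to move; king on b2.
In check: yes, from the black rook on b1.
Legal moves: Ka3, Kxa2, Kxb1.
Count: 3.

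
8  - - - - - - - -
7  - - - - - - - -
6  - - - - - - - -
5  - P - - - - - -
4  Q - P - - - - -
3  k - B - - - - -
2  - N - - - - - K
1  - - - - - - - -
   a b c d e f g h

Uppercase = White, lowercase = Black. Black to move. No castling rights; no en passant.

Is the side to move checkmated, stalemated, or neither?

Black to move; black king on a3.
In check: yes, from the white queen on a4.
King squares — a2: attacked by Qa4; b2: attacked by Bc3; b3: attacked by Qa4; a4: attacked by Nb2; b4: attacked by Bc3.
Legal moves for Black: none.
In check with no legal moves → checkmate.

checkmate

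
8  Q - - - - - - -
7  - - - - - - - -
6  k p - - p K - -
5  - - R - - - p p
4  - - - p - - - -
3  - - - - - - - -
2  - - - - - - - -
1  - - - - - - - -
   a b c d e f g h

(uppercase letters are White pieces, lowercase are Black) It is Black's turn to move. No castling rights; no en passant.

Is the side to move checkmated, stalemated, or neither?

Black to move; black king on a6.
In check: yes, from the white queen on a8.
King squares — a5: attacked by Rc5; b5: attacked by Rc5; b6: own pawn; a7: attacked by Qa8; b7: attacked by Qa8.
Legal moves for Black: none.
In check with no legal moves → checkmate.

checkmate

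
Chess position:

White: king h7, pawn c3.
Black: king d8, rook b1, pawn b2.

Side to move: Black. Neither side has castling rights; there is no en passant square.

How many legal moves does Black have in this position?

12

Black to move; king on d8.
In check: no.
Legal moves: Ke8, Kc8, Ke7, Kd7, Kc7, Rh1+, Rg1, Rf1, Re1, Rd1, Rc1, Ra1.
Count: 12.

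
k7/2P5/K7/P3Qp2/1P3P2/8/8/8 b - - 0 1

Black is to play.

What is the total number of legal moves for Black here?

Black to move; king on a8.
In check: no.
Legal moves: none.
Count: 0.

0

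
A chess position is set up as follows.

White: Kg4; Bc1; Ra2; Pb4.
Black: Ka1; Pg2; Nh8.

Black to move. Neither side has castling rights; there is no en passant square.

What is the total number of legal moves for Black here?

2

Black to move; king on a1.
In check: yes, from the white rook on a2.
Legal moves: Kxa2, Kb1.
Count: 2.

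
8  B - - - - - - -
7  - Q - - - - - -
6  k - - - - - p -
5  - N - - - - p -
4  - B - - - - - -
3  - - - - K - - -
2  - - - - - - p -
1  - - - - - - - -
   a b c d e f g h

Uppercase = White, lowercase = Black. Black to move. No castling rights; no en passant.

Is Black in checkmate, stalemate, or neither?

checkmate

Black to move; black king on a6.
In check: yes, from the white queen on b7.
King squares — a5: attacked by Bb4; b5: attacked by Qb7; b6: attacked by Qb7; a7: attacked by Nb5; b7: attacked by Ba8.
Legal moves for Black: none.
In check with no legal moves → checkmate.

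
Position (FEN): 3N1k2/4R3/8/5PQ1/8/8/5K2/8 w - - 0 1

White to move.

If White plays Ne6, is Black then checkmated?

yes

After Ne6: black king on f8; in check: yes, from the white knight on e6.
King squares — e7: attacked by Qg5; f7: attacked by Re7; g7: attacked by Qg5; e8: attacked by Re7; g8: attacked by Qg5.
Black has no legal moves → checkmate.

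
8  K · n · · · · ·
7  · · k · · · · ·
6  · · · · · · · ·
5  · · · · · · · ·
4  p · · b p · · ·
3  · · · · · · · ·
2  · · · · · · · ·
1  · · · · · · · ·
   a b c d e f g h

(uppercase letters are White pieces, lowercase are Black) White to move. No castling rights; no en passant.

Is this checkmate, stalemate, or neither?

stalemate

White to move; white king on a8.
In check: no.
King squares — a7: attacked by Bd4; b7: attacked by Kc7; b8: attacked by Kc7.
Legal moves for White: none.
Not in check and no legal moves → stalemate.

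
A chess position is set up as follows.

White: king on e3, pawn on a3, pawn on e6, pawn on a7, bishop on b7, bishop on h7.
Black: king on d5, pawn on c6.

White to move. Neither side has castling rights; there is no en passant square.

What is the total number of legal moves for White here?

23

White to move; king on e3.
In check: no.
Legal moves: Bg8, Bg6, Bf5, Be4+, Bd3, Bc2, Bb1, Bc8, Ba8, Bxc6+, Ba6, Kf4, Kf3, Kd3, Kf2, Ke2, Kd2, a8=Q, a8=R, a8=B, a8=N, e7, a4.
Count: 23.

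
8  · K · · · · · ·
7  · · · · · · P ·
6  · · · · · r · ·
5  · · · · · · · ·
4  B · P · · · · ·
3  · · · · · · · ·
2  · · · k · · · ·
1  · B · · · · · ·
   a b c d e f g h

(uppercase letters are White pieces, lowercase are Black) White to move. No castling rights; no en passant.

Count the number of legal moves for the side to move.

White to move; king on b8.
In check: no.
Legal moves: Kc8, Ka8, Kc7, Kb7, Ka7, Be8, Bd7, Bc6, Bb5, Bb3, Bac2, Bd1, Bh7, Bg6, Bf5, Be4, Bd3, Bbc2, Ba2, g8=Q, g8=R, g8=B, g8=N, c5.
Count: 24.

24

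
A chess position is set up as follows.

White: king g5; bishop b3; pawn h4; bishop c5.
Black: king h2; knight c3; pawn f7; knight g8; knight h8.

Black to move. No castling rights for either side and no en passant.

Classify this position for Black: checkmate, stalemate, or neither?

Black to move; black king on h2.
In check: no.
Legal moves for Black: Ng6, Ne7, Nh6, Nf6, Nd5, Nb5, Ne4+, Na4, Ne2, Na2, Nd1, Nb1, Kh3, Kg3, Kg2, Kh1, f6+, f5.
Black has 18 legal moves and is not in check → neither.

neither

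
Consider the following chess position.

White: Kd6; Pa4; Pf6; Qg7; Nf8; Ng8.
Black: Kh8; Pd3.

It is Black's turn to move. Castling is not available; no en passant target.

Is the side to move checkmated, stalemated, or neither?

checkmate

Black to move; black king on h8.
In check: yes, from the white queen on g7.
King squares — g7: attacked by Pf6; h7: attacked by Qg7; g8: attacked by Qg7.
Legal moves for Black: none.
In check with no legal moves → checkmate.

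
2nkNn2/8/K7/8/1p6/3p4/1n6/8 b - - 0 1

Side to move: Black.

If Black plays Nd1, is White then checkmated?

no

After Nd1: white king on a6; in check: no.
White is not in check, so this cannot be checkmate.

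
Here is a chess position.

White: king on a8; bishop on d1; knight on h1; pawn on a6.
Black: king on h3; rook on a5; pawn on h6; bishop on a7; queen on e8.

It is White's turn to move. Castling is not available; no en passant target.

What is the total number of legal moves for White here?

White to move; king on a8.
In check: yes, from the black queen on e8.
Legal moves: Kb7, Kxa7.
Count: 2.

2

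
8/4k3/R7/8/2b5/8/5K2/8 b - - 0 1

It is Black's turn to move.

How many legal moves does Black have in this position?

16

Black to move; king on e7.
In check: no.
Legal moves: Kf8, Ke8, Kd8, Kf7, Kd7, Bg8, Bf7, Be6, Bxa6, Bd5, Bb5, Bd3, Bb3, Be2, Ba2, Bf1.
Count: 16.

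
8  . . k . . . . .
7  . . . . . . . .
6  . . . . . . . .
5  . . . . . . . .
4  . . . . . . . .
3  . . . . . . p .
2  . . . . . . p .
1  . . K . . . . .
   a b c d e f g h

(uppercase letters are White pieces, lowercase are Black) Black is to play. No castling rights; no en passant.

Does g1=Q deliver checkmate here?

After g1=Q: white king on c1; in check: yes, from the black queen on g1.
White has 3 legal replies: Kd2, Kc2, Kb2.
In check but a legal move exists → not checkmate.

no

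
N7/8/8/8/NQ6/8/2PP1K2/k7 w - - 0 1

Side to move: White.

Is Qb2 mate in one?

yes

After Qb2: black king on a1; in check: yes, from the white queen on b2.
King squares — b1: attacked by Qb2; a2: attacked by Qb2; b2: attacked by Na4.
Black has no legal moves → checkmate.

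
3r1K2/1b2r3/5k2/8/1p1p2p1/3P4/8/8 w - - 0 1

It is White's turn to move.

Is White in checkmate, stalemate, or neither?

White to move; white king on f8.
In check: yes, from the black rook on d8.
King squares — e7: attacked by Kf6; f7: attacked by Kf6; g7: attacked by Kf6; e8: attacked by Re7; g8: attacked by Rd8.
Legal moves for White: none.
In check with no legal moves → checkmate.

checkmate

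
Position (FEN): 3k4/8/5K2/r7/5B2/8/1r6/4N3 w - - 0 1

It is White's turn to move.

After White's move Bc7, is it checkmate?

After Bc7: black king on d8; in check: yes, from the white bishop on c7.
Black has 4 legal replies: Ke8, Kc8, Kd7, Kxc7.
In check but a legal move exists → not checkmate.

no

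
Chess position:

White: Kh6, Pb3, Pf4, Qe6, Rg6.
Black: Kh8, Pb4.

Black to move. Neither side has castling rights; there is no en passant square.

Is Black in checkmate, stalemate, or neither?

stalemate

Black to move; black king on h8.
In check: no.
King squares — g7: attacked by Rg6; h7: attacked by Kh6; g8: attacked by Qe6.
Legal moves for Black: none.
Not in check and no legal moves → stalemate.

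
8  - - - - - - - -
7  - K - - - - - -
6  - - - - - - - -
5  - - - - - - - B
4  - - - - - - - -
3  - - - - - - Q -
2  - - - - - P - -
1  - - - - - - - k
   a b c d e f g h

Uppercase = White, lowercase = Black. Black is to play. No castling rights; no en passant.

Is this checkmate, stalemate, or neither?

Black to move; black king on h1.
In check: no.
King squares — g1: attacked by Qg3; g2: attacked by Qg3; h2: attacked by Qg3.
Legal moves for Black: none.
Not in check and no legal moves → stalemate.

stalemate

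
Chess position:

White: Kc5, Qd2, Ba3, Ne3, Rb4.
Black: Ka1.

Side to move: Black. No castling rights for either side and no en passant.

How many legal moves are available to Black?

0

Black to move; king on a1.
In check: no.
Legal moves: none.
Count: 0.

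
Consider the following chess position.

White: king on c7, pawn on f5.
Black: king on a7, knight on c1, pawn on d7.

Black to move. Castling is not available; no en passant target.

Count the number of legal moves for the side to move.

8

Black to move; king on a7.
In check: no.
Legal moves: Ka8, Ka6, Nd3, Nb3, Ne2, Na2, d6, d5.
Count: 8.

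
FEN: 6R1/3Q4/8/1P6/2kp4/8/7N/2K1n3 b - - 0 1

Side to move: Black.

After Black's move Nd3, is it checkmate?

After Nd3: white king on c1; in check: yes, from the black knight on d3.
White has 4 legal replies: Kd2, Kc2, Kd1, Kb1.
In check but a legal move exists → not checkmate.

no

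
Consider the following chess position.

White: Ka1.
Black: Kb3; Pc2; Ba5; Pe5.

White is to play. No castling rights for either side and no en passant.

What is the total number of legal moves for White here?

0

White to move; king on a1.
In check: no.
Legal moves: none.
Count: 0.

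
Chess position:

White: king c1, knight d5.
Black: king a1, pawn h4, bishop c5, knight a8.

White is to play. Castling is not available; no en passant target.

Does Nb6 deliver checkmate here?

no

After Nb6: black king on a1; in check: no.
Black is not in check, so this cannot be checkmate.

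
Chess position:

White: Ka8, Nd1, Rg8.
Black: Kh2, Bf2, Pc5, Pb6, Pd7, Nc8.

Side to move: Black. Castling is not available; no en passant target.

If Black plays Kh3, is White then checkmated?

no

After Kh3: white king on a8; in check: no.
White is not in check, so this cannot be checkmate.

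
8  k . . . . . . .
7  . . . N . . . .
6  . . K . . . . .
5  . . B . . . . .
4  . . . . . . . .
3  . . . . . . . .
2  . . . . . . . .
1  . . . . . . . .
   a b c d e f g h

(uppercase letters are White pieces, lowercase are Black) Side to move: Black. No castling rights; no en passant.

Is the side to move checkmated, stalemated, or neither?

stalemate

Black to move; black king on a8.
In check: no.
King squares — a7: attacked by Bc5; b7: attacked by Kc6; b8: attacked by Nd7.
Legal moves for Black: none.
Not in check and no legal moves → stalemate.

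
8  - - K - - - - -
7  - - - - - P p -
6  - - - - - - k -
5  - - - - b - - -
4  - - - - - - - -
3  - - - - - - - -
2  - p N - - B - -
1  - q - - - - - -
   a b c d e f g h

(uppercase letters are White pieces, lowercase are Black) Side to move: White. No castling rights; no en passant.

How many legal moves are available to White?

White to move; king on c8.
In check: no.
Legal moves: Kd8, Kd7, Kb7, Ba7, Bb6, Bc5, Bh4, Bd4, Bg3, Be3, Bg1, Be1, Nd4, Nb4, Ne3, Na3, Ne1, Na1, f8=Q, f8=R, f8=B, f8=N+.
Count: 22.

22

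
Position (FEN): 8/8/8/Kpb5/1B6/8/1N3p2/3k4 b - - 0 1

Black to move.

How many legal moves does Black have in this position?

Black to move; king on d1.
In check: yes, from the white knight on b2.
Legal moves: Ke2, Kc2, Kc1.
Count: 3.

3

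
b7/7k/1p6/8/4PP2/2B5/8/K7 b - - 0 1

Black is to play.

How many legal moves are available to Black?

Black to move; king on h7.
In check: no.
Legal moves: Bb7, Bc6, Bd5, Bxe4, Kg8, Kh6, Kg6, b5.
Count: 8.

8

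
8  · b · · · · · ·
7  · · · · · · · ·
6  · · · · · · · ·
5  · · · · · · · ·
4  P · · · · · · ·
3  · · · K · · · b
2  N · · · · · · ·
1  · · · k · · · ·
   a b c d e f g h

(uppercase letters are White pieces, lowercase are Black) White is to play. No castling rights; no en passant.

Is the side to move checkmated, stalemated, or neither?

neither

White to move; white king on d3.
In check: no.
Legal moves for White: Ke4, Kd4, Kc4, Ke3, Kc3, Nb4, Nc3+, Nc1, a5.
White has 9 legal moves and is not in check → neither.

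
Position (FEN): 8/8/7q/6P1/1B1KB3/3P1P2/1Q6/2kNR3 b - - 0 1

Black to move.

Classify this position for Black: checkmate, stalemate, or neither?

Black to move; black king on c1.
In check: yes, from the white queen on b2.
King squares — b1: attacked by Qb2; d1: attacked by Re1; b2: attacked by Nd1; c2: attacked by Qb2; d2: attacked by Qb2.
Legal moves for Black: none.
In check with no legal moves → checkmate.

checkmate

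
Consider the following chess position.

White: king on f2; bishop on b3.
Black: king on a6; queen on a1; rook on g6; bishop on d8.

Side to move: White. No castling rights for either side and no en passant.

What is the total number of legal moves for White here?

12

White to move; king on f2.
In check: no.
Legal moves: Bg8, Bf7, Be6, Bd5, Bc4+, Ba4, Bc2, Ba2, Bd1, Kf3, Ke3, Ke2.
Count: 12.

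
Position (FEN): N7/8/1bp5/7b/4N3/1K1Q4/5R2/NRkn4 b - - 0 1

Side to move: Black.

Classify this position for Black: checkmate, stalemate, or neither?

checkmate

Black to move; black king on c1.
In check: yes, from the white rook on b1.
King squares — b1: attacked by Qd3; d1: own knight; b2: attacked by Rb1; c2: attacked by Na1; d2: attacked by Rf2.
Legal moves for Black: none.
In check with no legal moves → checkmate.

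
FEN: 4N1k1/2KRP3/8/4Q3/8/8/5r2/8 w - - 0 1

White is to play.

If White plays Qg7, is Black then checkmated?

yes

After Qg7: black king on g8; in check: yes, from the white queen on g7.
King squares — f7: attacked by Qg7; g7: attacked by Ne8; h7: attacked by Qg7; f8: attacked by Pe7; h8: attacked by Qg7.
Black has no legal moves → checkmate.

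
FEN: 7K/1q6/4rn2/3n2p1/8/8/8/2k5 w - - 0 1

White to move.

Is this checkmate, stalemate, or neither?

White to move; white king on h8.
In check: no.
King squares — g7: attacked by Qb7; h7: attacked by Nf6; g8: attacked by Nf6.
Legal moves for White: none.
Not in check and no legal moves → stalemate.

stalemate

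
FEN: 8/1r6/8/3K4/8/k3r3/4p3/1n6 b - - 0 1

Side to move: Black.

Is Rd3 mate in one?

no

After Rd3: white king on d5; in check: yes, from the black rook on d3.
White has 6 legal replies: Ke6, Kc6, Ke5, Kc5, Ke4, Kc4.
In check but a legal move exists → not checkmate.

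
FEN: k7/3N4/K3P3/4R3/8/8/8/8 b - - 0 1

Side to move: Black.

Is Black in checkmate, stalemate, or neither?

stalemate

Black to move; black king on a8.
In check: no.
King squares — a7: attacked by Ka6; b7: attacked by Ka6; b8: attacked by Nd7.
Legal moves for Black: none.
Not in check and no legal moves → stalemate.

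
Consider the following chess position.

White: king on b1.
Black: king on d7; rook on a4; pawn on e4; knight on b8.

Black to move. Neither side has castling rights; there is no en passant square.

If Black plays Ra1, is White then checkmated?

After Ra1: white king on b1; in check: yes, from the black rook on a1.
White has 3 legal replies: Kc2, Kb2, Kxa1.
In check but a legal move exists → not checkmate.

no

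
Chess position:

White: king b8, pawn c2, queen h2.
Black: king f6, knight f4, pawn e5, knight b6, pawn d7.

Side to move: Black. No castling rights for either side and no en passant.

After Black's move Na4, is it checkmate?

no

After Na4: white king on b8; in check: no.
White is not in check, so this cannot be checkmate.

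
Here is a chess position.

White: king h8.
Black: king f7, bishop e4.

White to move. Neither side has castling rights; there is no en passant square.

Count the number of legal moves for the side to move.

0

White to move; king on h8.
In check: no.
Legal moves: none.
Count: 0.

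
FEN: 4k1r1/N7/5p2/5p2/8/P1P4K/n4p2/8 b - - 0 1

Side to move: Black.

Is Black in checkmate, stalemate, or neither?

neither

Black to move; black king on e8.
In check: no.
Legal moves for Black include: Rh8+, Rf8, Rg7, Rg6, Rg5, Rg4, Rg3+, Rg2, Rg1, Kf8, Kd8, Kf7, Ke7, Kd7, Nb4, Nxc3, Nc1, f4, ... (list truncated; more exist).
Black has legal moves and is not in check → neither.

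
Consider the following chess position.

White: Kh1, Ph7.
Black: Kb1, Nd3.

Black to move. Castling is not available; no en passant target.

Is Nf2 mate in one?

no

After Nf2: white king on h1; in check: yes, from the black knight on f2.
White has 3 legal replies: Kh2, Kg2, Kg1.
In check but a legal move exists → not checkmate.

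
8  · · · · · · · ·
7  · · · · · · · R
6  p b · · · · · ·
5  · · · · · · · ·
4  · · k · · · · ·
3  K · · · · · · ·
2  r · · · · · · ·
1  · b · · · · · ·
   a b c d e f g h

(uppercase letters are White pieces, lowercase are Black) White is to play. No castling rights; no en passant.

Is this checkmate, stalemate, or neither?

checkmate

White to move; white king on a3.
In check: yes, from the black rook on a2.
King squares — a2: attacked by Bb1; b2: attacked by Ra2; b3: attacked by Kc4; a4: attacked by Ra2; b4: attacked by Kc4.
Legal moves for White: none.
In check with no legal moves → checkmate.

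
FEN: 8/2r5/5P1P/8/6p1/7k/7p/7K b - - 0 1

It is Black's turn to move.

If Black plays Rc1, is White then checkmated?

After Rc1: white king on h1; in check: yes, from the black rook on c1.
King squares — g1: attacked by Rc1; g2: attacked by Kh3; h2: attacked by Kh3.
White has no legal moves → checkmate.

yes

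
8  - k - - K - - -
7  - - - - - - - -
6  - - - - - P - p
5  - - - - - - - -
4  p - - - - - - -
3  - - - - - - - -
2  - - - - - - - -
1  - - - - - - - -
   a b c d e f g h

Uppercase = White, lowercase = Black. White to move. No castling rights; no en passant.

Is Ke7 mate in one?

no

After Ke7: black king on b8; in check: no.
Black is not in check, so this cannot be checkmate.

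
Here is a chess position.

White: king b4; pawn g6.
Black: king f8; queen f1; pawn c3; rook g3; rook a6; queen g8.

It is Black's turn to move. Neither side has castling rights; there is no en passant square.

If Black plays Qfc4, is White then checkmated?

After Qfc4: white king on b4; in check: yes, from the black queen on c4.
King squares — a3: attacked by Ra6; b3: attacked by Qc4; c3: attacked by Rg3; a4: attacked by Qc4; c4: attacked by Qg8; a5: attacked by Ra6; b5: attacked by Qc4; c5: attacked by Qc4.
White has no legal moves → checkmate.

yes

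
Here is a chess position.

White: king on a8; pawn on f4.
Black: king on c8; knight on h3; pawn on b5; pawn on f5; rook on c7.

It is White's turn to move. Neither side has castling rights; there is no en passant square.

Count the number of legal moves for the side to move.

White to move; king on a8.
In check: no.
Legal moves: none.
Count: 0.

0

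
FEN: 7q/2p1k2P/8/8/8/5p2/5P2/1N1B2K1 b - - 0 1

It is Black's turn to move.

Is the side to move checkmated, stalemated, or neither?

neither

Black to move; black king on e7.
In check: no.
Legal moves for Black include: Qg8+, Qf8, Qe8, Qd8, Qc8, Qb8, Qa8, Qxh7, Qg7+, Qf6, Qe5, Qd4, Qc3, Qb2, Qa1, Kf8, Ke8, Kd8, ... (list truncated; more exist).
Black has legal moves and is not in check → neither.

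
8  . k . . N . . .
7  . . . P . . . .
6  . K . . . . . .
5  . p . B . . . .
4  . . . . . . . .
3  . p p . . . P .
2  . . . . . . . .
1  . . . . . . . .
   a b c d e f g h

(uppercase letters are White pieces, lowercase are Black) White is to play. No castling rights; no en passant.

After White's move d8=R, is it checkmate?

yes

After d8=R: black king on b8; in check: yes, from the white rook on d8.
King squares — a7: attacked by Kb6; b7: attacked by Bd5; c7: attacked by Kb6; a8: attacked by Bd5; c8: attacked by Rd8.
Black has no legal moves → checkmate.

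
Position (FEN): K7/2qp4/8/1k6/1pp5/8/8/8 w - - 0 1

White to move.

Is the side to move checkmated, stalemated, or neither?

White to move; white king on a8.
In check: no.
King squares — a7: attacked by Qc7; b7: attacked by Qc7; b8: attacked by Qc7.
Legal moves for White: none.
Not in check and no legal moves → stalemate.

stalemate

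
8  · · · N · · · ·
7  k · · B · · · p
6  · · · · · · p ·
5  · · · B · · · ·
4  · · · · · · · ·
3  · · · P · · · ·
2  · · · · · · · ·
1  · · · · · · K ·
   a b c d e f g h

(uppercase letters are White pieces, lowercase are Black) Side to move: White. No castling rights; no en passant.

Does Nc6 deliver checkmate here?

no

After Nc6: black king on a7; in check: yes, from the white knight on c6.
Black has 4 legal replies: Ka8, Kb7, Kb6, Ka6.
In check but a legal move exists → not checkmate.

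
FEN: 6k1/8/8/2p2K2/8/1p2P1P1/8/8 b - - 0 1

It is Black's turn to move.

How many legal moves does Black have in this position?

Black to move; king on g8.
In check: no.
Legal moves: Kh8, Kf8, Kh7, Kg7, Kf7, c4, b2.
Count: 7.

7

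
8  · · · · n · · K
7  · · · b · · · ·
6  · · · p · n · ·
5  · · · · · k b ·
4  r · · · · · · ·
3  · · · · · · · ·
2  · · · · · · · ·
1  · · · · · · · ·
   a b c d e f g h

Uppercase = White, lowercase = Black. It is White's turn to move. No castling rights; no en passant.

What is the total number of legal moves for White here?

White to move; king on h8.
In check: no.
Legal moves: none.
Count: 0.

0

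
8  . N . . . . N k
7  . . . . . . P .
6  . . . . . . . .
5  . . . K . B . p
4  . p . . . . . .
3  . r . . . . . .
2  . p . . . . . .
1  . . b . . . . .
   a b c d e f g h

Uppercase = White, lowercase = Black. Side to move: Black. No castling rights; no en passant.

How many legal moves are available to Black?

Black to move; king on h8.
In check: yes, from the white pawn on g7.
Legal moves: Kxg8, Kxg7.
Count: 2.

2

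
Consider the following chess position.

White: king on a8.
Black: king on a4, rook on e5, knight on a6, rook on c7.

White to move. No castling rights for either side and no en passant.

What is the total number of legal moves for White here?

White to move; king on a8.
In check: no.
Legal moves: none.
Count: 0.

0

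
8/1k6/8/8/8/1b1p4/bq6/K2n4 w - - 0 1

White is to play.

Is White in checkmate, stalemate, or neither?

checkmate

White to move; white king on a1.
In check: yes, from the black queen on b2.
King squares — b1: attacked by Ba2; a2: attacked by Qb2; b2: attacked by Nd1.
Legal moves for White: none.
In check with no legal moves → checkmate.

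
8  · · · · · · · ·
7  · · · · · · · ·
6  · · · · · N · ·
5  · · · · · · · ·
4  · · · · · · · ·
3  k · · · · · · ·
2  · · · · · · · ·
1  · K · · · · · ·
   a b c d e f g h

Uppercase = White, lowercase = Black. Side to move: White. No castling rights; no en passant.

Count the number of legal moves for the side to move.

White to move; king on b1.
In check: no.
Legal moves: Ng8, Ne8, Nh7, Nd7, Nh5, Nd5, Ng4, Ne4, Kc2, Kc1, Ka1.
Count: 11.

11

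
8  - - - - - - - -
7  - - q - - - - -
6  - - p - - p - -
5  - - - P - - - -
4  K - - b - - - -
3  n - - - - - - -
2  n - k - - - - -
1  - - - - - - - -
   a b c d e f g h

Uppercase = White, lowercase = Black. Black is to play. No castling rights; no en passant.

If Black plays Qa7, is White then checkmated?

yes

After Qa7: white king on a4; in check: yes, from the black queen on a7.
King squares — a3: attacked by Qa7; b3: attacked by Kc2; b4: attacked by Na2; a5: attacked by Qa7; b5: attacked by Na3.
White has no legal moves → checkmate.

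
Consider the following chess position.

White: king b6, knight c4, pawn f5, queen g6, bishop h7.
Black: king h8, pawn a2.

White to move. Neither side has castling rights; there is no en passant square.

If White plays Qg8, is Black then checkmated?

yes

After Qg8: black king on h8; in check: yes, from the white queen on g8.
King squares — g7: attacked by Qg8; h7: attacked by Qg8; g8: attacked by Bh7.
Black has no legal moves → checkmate.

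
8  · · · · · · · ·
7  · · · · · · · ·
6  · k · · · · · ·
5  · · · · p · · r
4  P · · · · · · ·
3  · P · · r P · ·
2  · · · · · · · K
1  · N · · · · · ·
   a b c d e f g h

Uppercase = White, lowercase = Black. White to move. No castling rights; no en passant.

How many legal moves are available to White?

White to move; king on h2.
In check: yes, from the black rook on h5.
Legal moves: Kg3, Kg2, Kg1.
Count: 3.

3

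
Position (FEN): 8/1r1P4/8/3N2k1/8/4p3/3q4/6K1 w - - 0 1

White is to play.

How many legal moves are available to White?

14

White to move; king on g1.
In check: no.
Legal moves: Ne7, Nc7, Nf6, Nb6, Nf4, Nb4, Nxe3, Nc3, Kh1, Kf1, d8=Q+, d8=R, d8=B+, d8=N.
Count: 14.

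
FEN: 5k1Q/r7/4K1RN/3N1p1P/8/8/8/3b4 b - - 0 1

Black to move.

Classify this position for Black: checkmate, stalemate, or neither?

checkmate

Black to move; black king on f8.
In check: yes, from the white queen on h8.
King squares — e7: attacked by Nd5; f7: attacked by Ke6; g7: attacked by Rg6; e8: attacked by Qh8; g8: attacked by Rg6.
Legal moves for Black: none.
In check with no legal moves → checkmate.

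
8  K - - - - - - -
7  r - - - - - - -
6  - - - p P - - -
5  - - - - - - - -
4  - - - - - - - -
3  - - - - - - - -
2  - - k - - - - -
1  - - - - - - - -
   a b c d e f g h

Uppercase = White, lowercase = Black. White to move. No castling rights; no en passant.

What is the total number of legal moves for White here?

White to move; king on a8.
In check: yes, from the black rook on a7.
Legal moves: Kb8, Kxa7.
Count: 2.

2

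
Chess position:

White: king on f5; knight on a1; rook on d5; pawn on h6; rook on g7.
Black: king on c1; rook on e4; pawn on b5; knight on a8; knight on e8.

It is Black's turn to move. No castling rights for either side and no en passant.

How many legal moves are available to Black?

22

Black to move; king on c1.
In check: no.
Legal moves: Nxg7+, Nec7, Nf6, Nd6+, Nac7, Nb6, Re7, Re6, Re5+, Rh4, Rg4, Rf4+, Rd4, Rc4, Rb4, Ra4, Re3, Re2, Re1, Kb2, Kb1, b4.
Count: 22.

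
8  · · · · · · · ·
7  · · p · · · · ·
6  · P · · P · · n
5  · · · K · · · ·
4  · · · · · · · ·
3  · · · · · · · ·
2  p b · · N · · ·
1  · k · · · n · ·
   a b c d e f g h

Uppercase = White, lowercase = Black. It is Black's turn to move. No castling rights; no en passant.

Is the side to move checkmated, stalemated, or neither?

Black to move; black king on b1.
In check: no.
Legal moves for Black include: Ng8, Nf7, Nf5, Ng4, Bh8, Bg7, Bf6, Be5, Bd4, Bc3, Ba3, Bc1, Ba1, Ng3, Ne3+, Nh2, Nd2, Kc2, ... (list truncated; more exist).
Black has legal moves and is not in check → neither.

neither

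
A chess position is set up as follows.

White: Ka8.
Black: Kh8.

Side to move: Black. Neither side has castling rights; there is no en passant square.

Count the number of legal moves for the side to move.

Black to move; king on h8.
In check: no.
Legal moves: Kg8, Kh7, Kg7.
Count: 3.

3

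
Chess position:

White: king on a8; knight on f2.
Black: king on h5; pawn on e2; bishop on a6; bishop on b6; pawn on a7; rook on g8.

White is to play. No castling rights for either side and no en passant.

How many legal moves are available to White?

0

White to move; king on a8.
In check: yes, from the black rook on g8.
Legal moves: none.
Count: 0.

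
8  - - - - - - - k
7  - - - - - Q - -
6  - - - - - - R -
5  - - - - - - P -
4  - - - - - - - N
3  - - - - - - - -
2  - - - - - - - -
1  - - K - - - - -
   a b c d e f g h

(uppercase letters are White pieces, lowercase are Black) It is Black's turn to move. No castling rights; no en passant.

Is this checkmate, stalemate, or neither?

Black to move; black king on h8.
In check: no.
King squares — g7: attacked by Rg6; h7: attacked by Qf7; g8: attacked by Rg6.
Legal moves for Black: none.
Not in check and no legal moves → stalemate.

stalemate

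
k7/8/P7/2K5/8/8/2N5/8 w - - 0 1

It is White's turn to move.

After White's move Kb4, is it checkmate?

After Kb4: black king on a8; in check: no.
Black is not in check, so this cannot be checkmate.

no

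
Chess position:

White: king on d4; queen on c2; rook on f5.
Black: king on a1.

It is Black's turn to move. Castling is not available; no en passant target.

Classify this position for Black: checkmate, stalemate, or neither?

stalemate

Black to move; black king on a1.
In check: no.
King squares — b1: attacked by Qc2; a2: attacked by Qc2; b2: attacked by Qc2.
Legal moves for Black: none.
Not in check and no legal moves → stalemate.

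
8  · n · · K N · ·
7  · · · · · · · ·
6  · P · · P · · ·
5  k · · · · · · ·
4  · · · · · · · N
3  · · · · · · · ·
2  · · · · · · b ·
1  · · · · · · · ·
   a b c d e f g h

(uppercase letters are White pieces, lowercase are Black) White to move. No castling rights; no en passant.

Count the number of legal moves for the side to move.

12

White to move; king on e8.
In check: no.
Legal moves: Nh7, Nd7, Nfg6, Kd8, Kf7, Ke7, Nhg6, Nf5, Nf3, Nxg2, e7, b7.
Count: 12.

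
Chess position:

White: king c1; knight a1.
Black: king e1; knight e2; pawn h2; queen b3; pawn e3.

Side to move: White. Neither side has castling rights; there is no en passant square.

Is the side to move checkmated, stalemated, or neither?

White to move; white king on c1.
In check: yes, from the black knight on e2.
King squares — b1: attacked by Qb3; d1: attacked by Ke1; b2: attacked by Qb3; c2: attacked by Qb3; d2: attacked by Ke1.
Legal moves for White: none.
In check with no legal moves → checkmate.

checkmate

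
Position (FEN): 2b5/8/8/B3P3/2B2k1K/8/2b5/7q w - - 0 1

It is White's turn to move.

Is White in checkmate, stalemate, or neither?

White to move; white king on h4.
In check: yes, from the black queen on h1.
King squares — g3: attacked by Kf4; h3: attacked by Qh1; g4: attacked by Kf4; g5: attacked by Kf4; h5: attacked by Qh1.
Legal moves for White: none.
In check with no legal moves → checkmate.

checkmate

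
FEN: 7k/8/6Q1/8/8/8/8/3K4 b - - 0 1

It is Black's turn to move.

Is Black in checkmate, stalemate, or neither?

stalemate

Black to move; black king on h8.
In check: no.
King squares — g7: attacked by Qg6; h7: attacked by Qg6; g8: attacked by Qg6.
Legal moves for Black: none.
Not in check and no legal moves → stalemate.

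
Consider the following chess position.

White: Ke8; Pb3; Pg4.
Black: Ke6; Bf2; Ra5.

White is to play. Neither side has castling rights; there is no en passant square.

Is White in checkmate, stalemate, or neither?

White to move; white king on e8.
In check: no.
Legal moves for White: Kf8, Kd8, g5, b4.
White has 4 legal moves and is not in check → neither.

neither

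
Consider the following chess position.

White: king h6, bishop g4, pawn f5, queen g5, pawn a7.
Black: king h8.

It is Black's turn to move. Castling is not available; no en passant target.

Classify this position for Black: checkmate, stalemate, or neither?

Black to move; black king on h8.
In check: no.
King squares — g7: attacked by Qg5; h7: attacked by Kh6; g8: attacked by Qg5.
Legal moves for Black: none.
Not in check and no legal moves → stalemate.

stalemate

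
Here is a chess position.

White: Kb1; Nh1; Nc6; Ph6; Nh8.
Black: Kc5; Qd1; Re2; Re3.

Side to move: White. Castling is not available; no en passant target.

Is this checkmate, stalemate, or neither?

checkmate

White to move; white king on b1.
In check: yes, from the black queen on d1.
King squares — a1: attacked by Qd1; c1: attacked by Qd1; a2: attacked by Re2; b2: attacked by Re2; c2: attacked by Qd1.
Legal moves for White: none.
In check with no legal moves → checkmate.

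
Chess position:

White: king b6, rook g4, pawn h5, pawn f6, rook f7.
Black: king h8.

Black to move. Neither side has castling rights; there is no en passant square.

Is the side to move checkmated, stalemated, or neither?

stalemate

Black to move; black king on h8.
In check: no.
King squares — g7: attacked by Rg4; h7: attacked by Rf7; g8: attacked by Rg4.
Legal moves for Black: none.
Not in check and no legal moves → stalemate.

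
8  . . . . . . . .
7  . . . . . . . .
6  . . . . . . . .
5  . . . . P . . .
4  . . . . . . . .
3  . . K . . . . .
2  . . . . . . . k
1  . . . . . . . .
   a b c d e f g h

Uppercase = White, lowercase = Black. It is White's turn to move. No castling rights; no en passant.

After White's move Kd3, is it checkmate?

no

After Kd3: black king on h2; in check: no.
Black is not in check, so this cannot be checkmate.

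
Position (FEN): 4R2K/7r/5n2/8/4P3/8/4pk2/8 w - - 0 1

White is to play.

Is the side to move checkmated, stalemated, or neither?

checkmate

White to move; white king on h8.
In check: yes, from the black rook on h7.
King squares — g7: attacked by Rh7; h7: attacked by Nf6; g8: attacked by Nf6.
Legal moves for White: none.
In check with no legal moves → checkmate.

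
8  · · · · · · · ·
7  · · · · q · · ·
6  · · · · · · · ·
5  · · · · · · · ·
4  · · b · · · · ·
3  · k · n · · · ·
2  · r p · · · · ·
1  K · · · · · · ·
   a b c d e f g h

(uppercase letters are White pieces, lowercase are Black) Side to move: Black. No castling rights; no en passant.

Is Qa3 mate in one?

After Qa3: white king on a1; in check: yes, from the black queen on a3.
King squares — b1: attacked by Rb2; a2: attacked by Rb2; b2: attacked by Qa3.
White has no legal moves → checkmate.

yes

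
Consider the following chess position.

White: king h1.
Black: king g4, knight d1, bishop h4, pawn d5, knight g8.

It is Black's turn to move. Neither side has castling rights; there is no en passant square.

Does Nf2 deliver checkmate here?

no

After Nf2: white king on h1; in check: yes, from the black knight on f2.
White has 3 legal replies: Kh2, Kg2, Kg1.
In check but a legal move exists → not checkmate.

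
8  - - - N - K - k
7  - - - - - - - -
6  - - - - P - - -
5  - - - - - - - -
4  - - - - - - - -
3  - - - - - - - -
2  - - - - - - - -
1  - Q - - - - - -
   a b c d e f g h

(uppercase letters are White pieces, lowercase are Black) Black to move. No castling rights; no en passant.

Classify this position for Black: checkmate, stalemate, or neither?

Black to move; black king on h8.
In check: no.
King squares — g7: attacked by Kf8; h7: attacked by Qb1; g8: attacked by Kf8.
Legal moves for Black: none.
Not in check and no legal moves → stalemate.

stalemate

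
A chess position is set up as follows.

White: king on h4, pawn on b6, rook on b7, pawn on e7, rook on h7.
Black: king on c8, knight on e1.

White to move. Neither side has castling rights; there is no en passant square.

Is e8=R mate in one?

yes

After e8=R: black king on c8; in check: yes, from the white rook on e8.
King squares — b7: attacked by Rh7; c7: attacked by Pb6; d7: attacked by Rb7; b8: attacked by Rb7; d8: attacked by Re8.
Black has no legal moves → checkmate.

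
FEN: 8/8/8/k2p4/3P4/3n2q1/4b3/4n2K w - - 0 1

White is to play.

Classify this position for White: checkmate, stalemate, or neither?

White to move; white king on h1.
In check: no.
King squares — g1: attacked by Qg3; g2: attacked by Ne1; h2: attacked by Qg3.
Legal moves for White: none.
Not in check and no legal moves → stalemate.

stalemate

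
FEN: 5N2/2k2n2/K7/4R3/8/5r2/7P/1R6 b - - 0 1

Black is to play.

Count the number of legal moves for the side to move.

Black to move; king on c7.
In check: no.
Legal moves: Nh8, Nd8, Nh6, Nd6, Ng5, Nxe5, Kd8, Kc8, Kd6, Kc6, Rf6+, Rf5, Rf4, Rh3, Rg3, Re3, Rd3, Rc3, Rb3, Ra3+, Rf2, Rf1.
Count: 22.

22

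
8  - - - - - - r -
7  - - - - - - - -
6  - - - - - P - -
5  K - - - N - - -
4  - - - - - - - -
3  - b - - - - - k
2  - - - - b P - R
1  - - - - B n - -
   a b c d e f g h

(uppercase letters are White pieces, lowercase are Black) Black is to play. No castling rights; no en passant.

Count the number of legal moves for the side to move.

2

Black to move; king on h3.
In check: yes, from the white rook on h2.
Legal moves: Kxh2, Nxh2.
Count: 2.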